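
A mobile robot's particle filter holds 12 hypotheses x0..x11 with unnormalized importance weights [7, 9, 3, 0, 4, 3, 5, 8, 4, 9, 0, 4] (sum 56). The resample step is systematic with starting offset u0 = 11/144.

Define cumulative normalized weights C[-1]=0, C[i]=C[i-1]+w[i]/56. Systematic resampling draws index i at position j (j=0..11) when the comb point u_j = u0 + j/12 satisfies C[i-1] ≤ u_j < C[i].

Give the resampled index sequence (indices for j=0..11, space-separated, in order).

0 1 1 2 4 6 7 7 8 9 9 11

C = [1/8, 2/7, 19/56, 19/56, 23/56, 13/28, 31/56, 39/56, 43/56, 13/14, 13/14, 1]
j=0: u_0=11/144 ∈ [0, 1/8) → index 0
j=1: u_1=23/144 ∈ [1/8, 2/7) → index 1
j=2: u_2=35/144 ∈ [1/8, 2/7) → index 1
j=3: u_3=47/144 ∈ [2/7, 19/56) → index 2
j=4: u_4=59/144 ∈ [19/56, 23/56) → index 4
j=5: u_5=71/144 ∈ [13/28, 31/56) → index 6
j=6: u_6=83/144 ∈ [31/56, 39/56) → index 7
j=7: u_7=95/144 ∈ [31/56, 39/56) → index 7
j=8: u_8=107/144 ∈ [39/56, 43/56) → index 8
j=9: u_9=119/144 ∈ [43/56, 13/14) → index 9
j=10: u_10=131/144 ∈ [43/56, 13/14) → index 9
j=11: u_11=143/144 ∈ [13/14, 1) → index 11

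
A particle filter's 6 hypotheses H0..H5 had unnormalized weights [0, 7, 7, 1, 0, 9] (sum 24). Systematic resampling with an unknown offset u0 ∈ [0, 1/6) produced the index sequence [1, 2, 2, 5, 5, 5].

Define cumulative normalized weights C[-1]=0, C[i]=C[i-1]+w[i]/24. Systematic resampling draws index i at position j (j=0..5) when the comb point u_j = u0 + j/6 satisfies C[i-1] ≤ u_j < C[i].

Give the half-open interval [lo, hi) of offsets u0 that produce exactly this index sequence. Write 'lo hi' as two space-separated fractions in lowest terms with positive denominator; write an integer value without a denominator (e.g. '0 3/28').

C = [0, 7/24, 7/12, 5/8, 5/8, 1]
j=0 picked index 1: u0 ∈ [0, 7/24)
j=1 picked index 2: u0 ∈ [1/8, 5/12)
j=2 picked index 2: u0 ∈ [-1/24, 1/4)
j=3 picked index 5: u0 ∈ [1/8, 1/2)
j=4 picked index 5: u0 ∈ [-1/24, 1/3)
j=5 picked index 5: u0 ∈ [-5/24, 1/6)
intersection: [1/8, 1/6)

1/8 1/6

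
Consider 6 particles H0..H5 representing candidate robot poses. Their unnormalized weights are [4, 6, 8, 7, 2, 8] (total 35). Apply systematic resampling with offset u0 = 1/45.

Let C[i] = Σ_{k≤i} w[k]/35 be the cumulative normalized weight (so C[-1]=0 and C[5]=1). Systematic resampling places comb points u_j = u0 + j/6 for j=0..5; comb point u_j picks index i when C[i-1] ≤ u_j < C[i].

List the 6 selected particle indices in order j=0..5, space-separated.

C = [4/35, 2/7, 18/35, 5/7, 27/35, 1]
j=0: u_0=1/45 ∈ [0, 4/35) → index 0
j=1: u_1=17/90 ∈ [4/35, 2/7) → index 1
j=2: u_2=16/45 ∈ [2/7, 18/35) → index 2
j=3: u_3=47/90 ∈ [18/35, 5/7) → index 3
j=4: u_4=31/45 ∈ [18/35, 5/7) → index 3
j=5: u_5=77/90 ∈ [27/35, 1) → index 5

0 1 2 3 3 5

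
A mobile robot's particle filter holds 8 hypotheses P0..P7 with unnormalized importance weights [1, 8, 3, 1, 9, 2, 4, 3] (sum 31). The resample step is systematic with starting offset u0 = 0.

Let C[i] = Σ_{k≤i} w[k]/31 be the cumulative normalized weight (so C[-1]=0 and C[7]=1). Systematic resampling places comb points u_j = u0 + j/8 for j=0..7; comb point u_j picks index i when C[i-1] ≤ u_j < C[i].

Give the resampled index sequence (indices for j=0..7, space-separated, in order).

C = [1/31, 9/31, 12/31, 13/31, 22/31, 24/31, 28/31, 1]
j=0: u_0=0 ∈ [0, 1/31) → index 0
j=1: u_1=1/8 ∈ [1/31, 9/31) → index 1
j=2: u_2=1/4 ∈ [1/31, 9/31) → index 1
j=3: u_3=3/8 ∈ [9/31, 12/31) → index 2
j=4: u_4=1/2 ∈ [13/31, 22/31) → index 4
j=5: u_5=5/8 ∈ [13/31, 22/31) → index 4
j=6: u_6=3/4 ∈ [22/31, 24/31) → index 5
j=7: u_7=7/8 ∈ [24/31, 28/31) → index 6

0 1 1 2 4 4 5 6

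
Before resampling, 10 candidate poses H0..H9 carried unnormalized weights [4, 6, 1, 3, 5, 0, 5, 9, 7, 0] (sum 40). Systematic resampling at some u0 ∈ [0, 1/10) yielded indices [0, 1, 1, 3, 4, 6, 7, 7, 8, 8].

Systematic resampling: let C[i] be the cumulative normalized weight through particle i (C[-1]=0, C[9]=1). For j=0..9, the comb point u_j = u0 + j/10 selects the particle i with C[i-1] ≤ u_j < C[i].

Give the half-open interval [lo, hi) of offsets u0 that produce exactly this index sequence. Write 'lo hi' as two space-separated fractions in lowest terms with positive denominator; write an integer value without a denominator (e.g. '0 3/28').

1/40 1/20

C = [1/10, 1/4, 11/40, 7/20, 19/40, 19/40, 3/5, 33/40, 1, 1]
j=0 picked index 0: u0 ∈ [0, 1/10)
j=1 picked index 1: u0 ∈ [0, 3/20)
j=2 picked index 1: u0 ∈ [-1/10, 1/20)
j=3 picked index 3: u0 ∈ [-1/40, 1/20)
j=4 picked index 4: u0 ∈ [-1/20, 3/40)
j=5 picked index 6: u0 ∈ [-1/40, 1/10)
j=6 picked index 7: u0 ∈ [0, 9/40)
j=7 picked index 7: u0 ∈ [-1/10, 1/8)
j=8 picked index 8: u0 ∈ [1/40, 1/5)
j=9 picked index 8: u0 ∈ [-3/40, 1/10)
intersection: [1/40, 1/20)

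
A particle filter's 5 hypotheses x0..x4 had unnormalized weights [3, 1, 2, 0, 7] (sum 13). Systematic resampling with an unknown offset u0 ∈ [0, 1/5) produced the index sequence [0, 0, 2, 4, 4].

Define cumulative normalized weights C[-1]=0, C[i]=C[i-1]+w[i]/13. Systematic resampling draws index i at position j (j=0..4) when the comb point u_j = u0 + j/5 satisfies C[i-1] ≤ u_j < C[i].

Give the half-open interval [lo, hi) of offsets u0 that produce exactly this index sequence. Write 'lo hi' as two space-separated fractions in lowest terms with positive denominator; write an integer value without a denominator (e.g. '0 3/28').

0 2/65

C = [3/13, 4/13, 6/13, 6/13, 1]
j=0 picked index 0: u0 ∈ [0, 3/13)
j=1 picked index 0: u0 ∈ [-1/5, 2/65)
j=2 picked index 2: u0 ∈ [-6/65, 4/65)
j=3 picked index 4: u0 ∈ [-9/65, 2/5)
j=4 picked index 4: u0 ∈ [-22/65, 1/5)
intersection: [0, 2/65)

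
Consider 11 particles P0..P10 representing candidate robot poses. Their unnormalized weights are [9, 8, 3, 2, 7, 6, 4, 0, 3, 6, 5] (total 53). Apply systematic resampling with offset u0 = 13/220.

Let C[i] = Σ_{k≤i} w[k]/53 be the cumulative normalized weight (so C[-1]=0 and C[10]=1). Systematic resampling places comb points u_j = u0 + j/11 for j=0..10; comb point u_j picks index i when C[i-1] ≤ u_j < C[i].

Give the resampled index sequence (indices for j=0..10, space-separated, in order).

0 0 1 2 4 4 5 6 8 9 10

C = [9/53, 17/53, 20/53, 22/53, 29/53, 35/53, 39/53, 39/53, 42/53, 48/53, 1]
j=0: u_0=13/220 ∈ [0, 9/53) → index 0
j=1: u_1=3/20 ∈ [0, 9/53) → index 0
j=2: u_2=53/220 ∈ [9/53, 17/53) → index 1
j=3: u_3=73/220 ∈ [17/53, 20/53) → index 2
j=4: u_4=93/220 ∈ [22/53, 29/53) → index 4
j=5: u_5=113/220 ∈ [22/53, 29/53) → index 4
j=6: u_6=133/220 ∈ [29/53, 35/53) → index 5
j=7: u_7=153/220 ∈ [35/53, 39/53) → index 6
j=8: u_8=173/220 ∈ [39/53, 42/53) → index 8
j=9: u_9=193/220 ∈ [42/53, 48/53) → index 9
j=10: u_10=213/220 ∈ [48/53, 1) → index 10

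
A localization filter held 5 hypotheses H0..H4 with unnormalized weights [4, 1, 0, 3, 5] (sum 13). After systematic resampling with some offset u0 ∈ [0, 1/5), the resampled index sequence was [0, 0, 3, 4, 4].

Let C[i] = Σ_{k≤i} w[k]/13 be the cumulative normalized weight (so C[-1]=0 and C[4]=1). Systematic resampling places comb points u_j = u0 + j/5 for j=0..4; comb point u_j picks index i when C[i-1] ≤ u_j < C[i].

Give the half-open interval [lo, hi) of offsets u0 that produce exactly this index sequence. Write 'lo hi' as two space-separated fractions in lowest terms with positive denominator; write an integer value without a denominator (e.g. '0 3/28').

C = [4/13, 5/13, 5/13, 8/13, 1]
j=0 picked index 0: u0 ∈ [0, 4/13)
j=1 picked index 0: u0 ∈ [-1/5, 7/65)
j=2 picked index 3: u0 ∈ [-1/65, 14/65)
j=3 picked index 4: u0 ∈ [1/65, 2/5)
j=4 picked index 4: u0 ∈ [-12/65, 1/5)
intersection: [1/65, 7/65)

1/65 7/65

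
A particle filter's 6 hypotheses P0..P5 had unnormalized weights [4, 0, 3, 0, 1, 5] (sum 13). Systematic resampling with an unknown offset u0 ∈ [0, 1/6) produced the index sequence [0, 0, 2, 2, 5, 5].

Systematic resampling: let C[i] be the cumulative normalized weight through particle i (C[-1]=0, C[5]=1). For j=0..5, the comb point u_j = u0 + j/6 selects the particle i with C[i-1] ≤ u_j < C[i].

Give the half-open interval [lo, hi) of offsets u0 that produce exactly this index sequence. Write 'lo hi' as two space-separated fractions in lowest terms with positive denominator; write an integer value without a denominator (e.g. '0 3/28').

C = [4/13, 4/13, 7/13, 7/13, 8/13, 1]
j=0 picked index 0: u0 ∈ [0, 4/13)
j=1 picked index 0: u0 ∈ [-1/6, 11/78)
j=2 picked index 2: u0 ∈ [-1/39, 8/39)
j=3 picked index 2: u0 ∈ [-5/26, 1/26)
j=4 picked index 5: u0 ∈ [-2/39, 1/3)
j=5 picked index 5: u0 ∈ [-17/78, 1/6)
intersection: [0, 1/26)

0 1/26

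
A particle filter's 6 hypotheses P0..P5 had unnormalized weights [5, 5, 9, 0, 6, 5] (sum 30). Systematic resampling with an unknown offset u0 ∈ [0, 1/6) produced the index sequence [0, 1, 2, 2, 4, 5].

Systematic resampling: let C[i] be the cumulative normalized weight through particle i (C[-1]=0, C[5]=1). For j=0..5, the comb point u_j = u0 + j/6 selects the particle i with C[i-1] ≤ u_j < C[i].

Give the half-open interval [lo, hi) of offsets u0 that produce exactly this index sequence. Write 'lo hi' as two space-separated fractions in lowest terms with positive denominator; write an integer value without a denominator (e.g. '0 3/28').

C = [1/6, 1/3, 19/30, 19/30, 5/6, 1]
j=0 picked index 0: u0 ∈ [0, 1/6)
j=1 picked index 1: u0 ∈ [0, 1/6)
j=2 picked index 2: u0 ∈ [0, 3/10)
j=3 picked index 2: u0 ∈ [-1/6, 2/15)
j=4 picked index 4: u0 ∈ [-1/30, 1/6)
j=5 picked index 5: u0 ∈ [0, 1/6)
intersection: [0, 2/15)

0 2/15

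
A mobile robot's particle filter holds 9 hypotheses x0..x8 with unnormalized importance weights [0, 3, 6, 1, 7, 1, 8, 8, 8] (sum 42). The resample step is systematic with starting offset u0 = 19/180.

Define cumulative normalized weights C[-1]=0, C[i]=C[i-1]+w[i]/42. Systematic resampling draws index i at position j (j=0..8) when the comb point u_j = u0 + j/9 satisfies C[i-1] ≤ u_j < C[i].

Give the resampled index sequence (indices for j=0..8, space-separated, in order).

2 3 4 6 6 7 7 8 8

C = [0, 1/14, 3/14, 5/21, 17/42, 3/7, 13/21, 17/21, 1]
j=0: u_0=19/180 ∈ [1/14, 3/14) → index 2
j=1: u_1=13/60 ∈ [3/14, 5/21) → index 3
j=2: u_2=59/180 ∈ [5/21, 17/42) → index 4
j=3: u_3=79/180 ∈ [3/7, 13/21) → index 6
j=4: u_4=11/20 ∈ [3/7, 13/21) → index 6
j=5: u_5=119/180 ∈ [13/21, 17/21) → index 7
j=6: u_6=139/180 ∈ [13/21, 17/21) → index 7
j=7: u_7=53/60 ∈ [17/21, 1) → index 8
j=8: u_8=179/180 ∈ [17/21, 1) → index 8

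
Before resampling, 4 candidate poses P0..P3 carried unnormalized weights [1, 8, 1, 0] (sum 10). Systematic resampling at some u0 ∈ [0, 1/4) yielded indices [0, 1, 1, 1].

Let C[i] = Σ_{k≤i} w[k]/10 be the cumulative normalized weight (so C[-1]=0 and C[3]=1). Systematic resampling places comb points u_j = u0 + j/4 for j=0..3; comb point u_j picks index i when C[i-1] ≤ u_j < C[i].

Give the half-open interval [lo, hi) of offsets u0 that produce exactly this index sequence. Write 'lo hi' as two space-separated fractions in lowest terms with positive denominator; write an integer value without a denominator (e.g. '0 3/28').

C = [1/10, 9/10, 1, 1]
j=0 picked index 0: u0 ∈ [0, 1/10)
j=1 picked index 1: u0 ∈ [-3/20, 13/20)
j=2 picked index 1: u0 ∈ [-2/5, 2/5)
j=3 picked index 1: u0 ∈ [-13/20, 3/20)
intersection: [0, 1/10)

0 1/10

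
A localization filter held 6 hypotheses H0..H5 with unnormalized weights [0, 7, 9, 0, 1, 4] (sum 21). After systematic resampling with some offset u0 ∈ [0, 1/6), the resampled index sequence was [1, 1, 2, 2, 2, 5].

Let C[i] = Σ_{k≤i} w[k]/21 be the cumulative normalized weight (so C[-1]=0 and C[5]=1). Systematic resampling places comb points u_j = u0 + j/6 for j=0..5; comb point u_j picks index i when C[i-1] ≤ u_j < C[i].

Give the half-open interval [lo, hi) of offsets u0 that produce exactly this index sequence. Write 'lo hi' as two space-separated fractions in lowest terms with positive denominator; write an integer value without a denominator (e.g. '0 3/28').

C = [0, 1/3, 16/21, 16/21, 17/21, 1]
j=0 picked index 1: u0 ∈ [0, 1/3)
j=1 picked index 1: u0 ∈ [-1/6, 1/6)
j=2 picked index 2: u0 ∈ [0, 3/7)
j=3 picked index 2: u0 ∈ [-1/6, 11/42)
j=4 picked index 2: u0 ∈ [-1/3, 2/21)
j=5 picked index 5: u0 ∈ [-1/42, 1/6)
intersection: [0, 2/21)

0 2/21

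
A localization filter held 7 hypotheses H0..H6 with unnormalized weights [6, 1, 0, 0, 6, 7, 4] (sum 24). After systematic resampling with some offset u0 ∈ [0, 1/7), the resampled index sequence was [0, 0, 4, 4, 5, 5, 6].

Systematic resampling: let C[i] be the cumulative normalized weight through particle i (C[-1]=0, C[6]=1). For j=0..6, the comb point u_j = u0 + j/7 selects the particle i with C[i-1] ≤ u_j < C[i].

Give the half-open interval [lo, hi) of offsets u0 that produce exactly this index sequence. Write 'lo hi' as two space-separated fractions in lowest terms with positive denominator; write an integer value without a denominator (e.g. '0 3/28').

1/168 3/28

C = [1/4, 7/24, 7/24, 7/24, 13/24, 5/6, 1]
j=0 picked index 0: u0 ∈ [0, 1/4)
j=1 picked index 0: u0 ∈ [-1/7, 3/28)
j=2 picked index 4: u0 ∈ [1/168, 43/168)
j=3 picked index 4: u0 ∈ [-23/168, 19/168)
j=4 picked index 5: u0 ∈ [-5/168, 11/42)
j=5 picked index 5: u0 ∈ [-29/168, 5/42)
j=6 picked index 6: u0 ∈ [-1/42, 1/7)
intersection: [1/168, 3/28)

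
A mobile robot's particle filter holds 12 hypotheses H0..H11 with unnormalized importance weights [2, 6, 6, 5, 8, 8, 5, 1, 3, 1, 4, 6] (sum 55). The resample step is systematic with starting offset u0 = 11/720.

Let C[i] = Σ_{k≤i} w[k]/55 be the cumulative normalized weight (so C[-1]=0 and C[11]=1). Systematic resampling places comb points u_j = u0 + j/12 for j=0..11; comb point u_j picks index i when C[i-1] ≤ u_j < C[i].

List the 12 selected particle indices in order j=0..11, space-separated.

0 1 2 3 4 4 5 5 6 8 10 11

C = [2/55, 8/55, 14/55, 19/55, 27/55, 7/11, 8/11, 41/55, 4/5, 9/11, 49/55, 1]
j=0: u_0=11/720 ∈ [0, 2/55) → index 0
j=1: u_1=71/720 ∈ [2/55, 8/55) → index 1
j=2: u_2=131/720 ∈ [8/55, 14/55) → index 2
j=3: u_3=191/720 ∈ [14/55, 19/55) → index 3
j=4: u_4=251/720 ∈ [19/55, 27/55) → index 4
j=5: u_5=311/720 ∈ [19/55, 27/55) → index 4
j=6: u_6=371/720 ∈ [27/55, 7/11) → index 5
j=7: u_7=431/720 ∈ [27/55, 7/11) → index 5
j=8: u_8=491/720 ∈ [7/11, 8/11) → index 6
j=9: u_9=551/720 ∈ [41/55, 4/5) → index 8
j=10: u_10=611/720 ∈ [9/11, 49/55) → index 10
j=11: u_11=671/720 ∈ [49/55, 1) → index 11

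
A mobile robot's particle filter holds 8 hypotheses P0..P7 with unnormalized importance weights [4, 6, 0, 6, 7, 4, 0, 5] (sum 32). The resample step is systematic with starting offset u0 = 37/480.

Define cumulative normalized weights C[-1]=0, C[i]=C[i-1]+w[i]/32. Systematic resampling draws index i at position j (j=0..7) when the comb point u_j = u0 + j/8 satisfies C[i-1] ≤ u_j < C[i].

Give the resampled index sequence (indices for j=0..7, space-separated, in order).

0 1 3 3 4 4 5 7

C = [1/8, 5/16, 5/16, 1/2, 23/32, 27/32, 27/32, 1]
j=0: u_0=37/480 ∈ [0, 1/8) → index 0
j=1: u_1=97/480 ∈ [1/8, 5/16) → index 1
j=2: u_2=157/480 ∈ [5/16, 1/2) → index 3
j=3: u_3=217/480 ∈ [5/16, 1/2) → index 3
j=4: u_4=277/480 ∈ [1/2, 23/32) → index 4
j=5: u_5=337/480 ∈ [1/2, 23/32) → index 4
j=6: u_6=397/480 ∈ [23/32, 27/32) → index 5
j=7: u_7=457/480 ∈ [27/32, 1) → index 7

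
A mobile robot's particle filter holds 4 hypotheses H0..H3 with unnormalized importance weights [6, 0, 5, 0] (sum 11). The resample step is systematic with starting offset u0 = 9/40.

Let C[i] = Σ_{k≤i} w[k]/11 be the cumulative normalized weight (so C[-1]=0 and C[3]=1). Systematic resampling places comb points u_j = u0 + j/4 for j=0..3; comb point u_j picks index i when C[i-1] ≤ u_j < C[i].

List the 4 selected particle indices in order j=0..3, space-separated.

0 0 2 2

C = [6/11, 6/11, 1, 1]
j=0: u_0=9/40 ∈ [0, 6/11) → index 0
j=1: u_1=19/40 ∈ [0, 6/11) → index 0
j=2: u_2=29/40 ∈ [6/11, 1) → index 2
j=3: u_3=39/40 ∈ [6/11, 1) → index 2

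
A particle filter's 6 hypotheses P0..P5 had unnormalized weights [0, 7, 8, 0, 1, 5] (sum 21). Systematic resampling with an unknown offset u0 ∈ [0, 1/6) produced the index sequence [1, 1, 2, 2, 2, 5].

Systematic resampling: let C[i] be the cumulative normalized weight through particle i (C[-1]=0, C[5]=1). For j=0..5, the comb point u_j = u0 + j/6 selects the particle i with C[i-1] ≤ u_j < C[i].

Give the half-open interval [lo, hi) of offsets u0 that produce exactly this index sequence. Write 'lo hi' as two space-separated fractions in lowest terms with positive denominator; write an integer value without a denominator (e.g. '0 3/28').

0 1/21

C = [0, 1/3, 5/7, 5/7, 16/21, 1]
j=0 picked index 1: u0 ∈ [0, 1/3)
j=1 picked index 1: u0 ∈ [-1/6, 1/6)
j=2 picked index 2: u0 ∈ [0, 8/21)
j=3 picked index 2: u0 ∈ [-1/6, 3/14)
j=4 picked index 2: u0 ∈ [-1/3, 1/21)
j=5 picked index 5: u0 ∈ [-1/14, 1/6)
intersection: [0, 1/21)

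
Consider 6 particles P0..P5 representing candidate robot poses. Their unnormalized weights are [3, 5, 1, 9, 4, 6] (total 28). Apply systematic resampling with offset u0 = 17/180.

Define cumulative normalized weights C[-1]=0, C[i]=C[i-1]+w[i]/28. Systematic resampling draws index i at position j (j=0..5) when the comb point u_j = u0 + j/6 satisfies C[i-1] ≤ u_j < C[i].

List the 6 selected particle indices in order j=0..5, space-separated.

0 1 3 3 4 5

C = [3/28, 2/7, 9/28, 9/14, 11/14, 1]
j=0: u_0=17/180 ∈ [0, 3/28) → index 0
j=1: u_1=47/180 ∈ [3/28, 2/7) → index 1
j=2: u_2=77/180 ∈ [9/28, 9/14) → index 3
j=3: u_3=107/180 ∈ [9/28, 9/14) → index 3
j=4: u_4=137/180 ∈ [9/14, 11/14) → index 4
j=5: u_5=167/180 ∈ [11/14, 1) → index 5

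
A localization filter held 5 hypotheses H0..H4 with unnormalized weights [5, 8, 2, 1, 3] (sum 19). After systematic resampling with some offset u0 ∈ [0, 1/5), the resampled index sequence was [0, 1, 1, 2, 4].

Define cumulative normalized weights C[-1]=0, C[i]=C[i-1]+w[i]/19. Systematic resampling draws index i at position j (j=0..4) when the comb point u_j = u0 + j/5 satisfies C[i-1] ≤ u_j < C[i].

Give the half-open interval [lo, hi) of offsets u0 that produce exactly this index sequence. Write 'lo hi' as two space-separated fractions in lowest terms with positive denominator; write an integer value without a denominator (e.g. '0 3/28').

C = [5/19, 13/19, 15/19, 16/19, 1]
j=0 picked index 0: u0 ∈ [0, 5/19)
j=1 picked index 1: u0 ∈ [6/95, 46/95)
j=2 picked index 1: u0 ∈ [-13/95, 27/95)
j=3 picked index 2: u0 ∈ [8/95, 18/95)
j=4 picked index 4: u0 ∈ [4/95, 1/5)
intersection: [8/95, 18/95)

8/95 18/95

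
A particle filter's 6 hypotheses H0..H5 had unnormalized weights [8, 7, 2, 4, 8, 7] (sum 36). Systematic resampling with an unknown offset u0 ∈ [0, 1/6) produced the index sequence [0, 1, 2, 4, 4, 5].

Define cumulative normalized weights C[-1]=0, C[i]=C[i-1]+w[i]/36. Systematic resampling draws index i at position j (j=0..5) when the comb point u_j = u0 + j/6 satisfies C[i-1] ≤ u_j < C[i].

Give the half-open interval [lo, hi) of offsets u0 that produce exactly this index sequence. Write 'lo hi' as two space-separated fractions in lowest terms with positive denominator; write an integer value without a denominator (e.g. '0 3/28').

C = [2/9, 5/12, 17/36, 7/12, 29/36, 1]
j=0 picked index 0: u0 ∈ [0, 2/9)
j=1 picked index 1: u0 ∈ [1/18, 1/4)
j=2 picked index 2: u0 ∈ [1/12, 5/36)
j=3 picked index 4: u0 ∈ [1/12, 11/36)
j=4 picked index 4: u0 ∈ [-1/12, 5/36)
j=5 picked index 5: u0 ∈ [-1/36, 1/6)
intersection: [1/12, 5/36)

1/12 5/36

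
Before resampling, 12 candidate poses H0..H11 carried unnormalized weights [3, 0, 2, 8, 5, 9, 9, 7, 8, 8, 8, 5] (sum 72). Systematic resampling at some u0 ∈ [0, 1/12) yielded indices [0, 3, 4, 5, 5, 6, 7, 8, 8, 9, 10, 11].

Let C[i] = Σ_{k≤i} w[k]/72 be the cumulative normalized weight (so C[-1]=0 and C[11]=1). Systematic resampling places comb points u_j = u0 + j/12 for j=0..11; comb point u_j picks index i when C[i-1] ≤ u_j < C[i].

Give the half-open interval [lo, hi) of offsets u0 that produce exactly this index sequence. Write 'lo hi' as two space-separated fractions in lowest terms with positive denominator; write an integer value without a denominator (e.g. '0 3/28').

1/72 1/24

C = [1/24, 1/24, 5/72, 13/72, 1/4, 3/8, 1/2, 43/72, 17/24, 59/72, 67/72, 1]
j=0 picked index 0: u0 ∈ [0, 1/24)
j=1 picked index 3: u0 ∈ [-1/72, 7/72)
j=2 picked index 4: u0 ∈ [1/72, 1/12)
j=3 picked index 5: u0 ∈ [0, 1/8)
j=4 picked index 5: u0 ∈ [-1/12, 1/24)
j=5 picked index 6: u0 ∈ [-1/24, 1/12)
j=6 picked index 7: u0 ∈ [0, 7/72)
j=7 picked index 8: u0 ∈ [1/72, 1/8)
j=8 picked index 8: u0 ∈ [-5/72, 1/24)
j=9 picked index 9: u0 ∈ [-1/24, 5/72)
j=10 picked index 10: u0 ∈ [-1/72, 7/72)
j=11 picked index 11: u0 ∈ [1/72, 1/12)
intersection: [1/72, 1/24)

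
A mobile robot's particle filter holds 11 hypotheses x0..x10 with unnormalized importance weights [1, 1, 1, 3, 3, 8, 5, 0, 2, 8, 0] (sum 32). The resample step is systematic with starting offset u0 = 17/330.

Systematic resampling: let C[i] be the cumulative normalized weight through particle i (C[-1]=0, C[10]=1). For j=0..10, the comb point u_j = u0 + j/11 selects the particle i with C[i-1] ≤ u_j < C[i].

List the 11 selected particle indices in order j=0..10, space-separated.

C = [1/32, 1/16, 3/32, 3/16, 9/32, 17/32, 11/16, 11/16, 3/4, 1, 1]
j=0: u_0=17/330 ∈ [1/32, 1/16) → index 1
j=1: u_1=47/330 ∈ [3/32, 3/16) → index 3
j=2: u_2=7/30 ∈ [3/16, 9/32) → index 4
j=3: u_3=107/330 ∈ [9/32, 17/32) → index 5
j=4: u_4=137/330 ∈ [9/32, 17/32) → index 5
j=5: u_5=167/330 ∈ [9/32, 17/32) → index 5
j=6: u_6=197/330 ∈ [17/32, 11/16) → index 6
j=7: u_7=227/330 ∈ [11/16, 3/4) → index 8
j=8: u_8=257/330 ∈ [3/4, 1) → index 9
j=9: u_9=287/330 ∈ [3/4, 1) → index 9
j=10: u_10=317/330 ∈ [3/4, 1) → index 9

1 3 4 5 5 5 6 8 9 9 9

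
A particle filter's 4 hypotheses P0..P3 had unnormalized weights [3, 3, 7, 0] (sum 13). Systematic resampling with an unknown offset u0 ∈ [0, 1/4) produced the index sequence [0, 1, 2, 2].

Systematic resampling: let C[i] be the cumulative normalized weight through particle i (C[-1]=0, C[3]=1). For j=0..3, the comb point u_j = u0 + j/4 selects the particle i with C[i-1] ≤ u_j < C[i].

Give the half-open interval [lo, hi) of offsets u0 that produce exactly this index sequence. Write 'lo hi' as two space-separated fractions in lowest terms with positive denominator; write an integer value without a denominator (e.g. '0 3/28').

0 11/52

C = [3/13, 6/13, 1, 1]
j=0 picked index 0: u0 ∈ [0, 3/13)
j=1 picked index 1: u0 ∈ [-1/52, 11/52)
j=2 picked index 2: u0 ∈ [-1/26, 1/2)
j=3 picked index 2: u0 ∈ [-15/52, 1/4)
intersection: [0, 11/52)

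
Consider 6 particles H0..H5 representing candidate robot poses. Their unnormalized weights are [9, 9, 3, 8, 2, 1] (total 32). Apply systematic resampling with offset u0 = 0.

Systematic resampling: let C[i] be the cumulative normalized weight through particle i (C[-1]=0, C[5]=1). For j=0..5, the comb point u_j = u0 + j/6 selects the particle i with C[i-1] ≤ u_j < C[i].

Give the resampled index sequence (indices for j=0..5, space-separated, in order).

C = [9/32, 9/16, 21/32, 29/32, 31/32, 1]
j=0: u_0=0 ∈ [0, 9/32) → index 0
j=1: u_1=1/6 ∈ [0, 9/32) → index 0
j=2: u_2=1/3 ∈ [9/32, 9/16) → index 1
j=3: u_3=1/2 ∈ [9/32, 9/16) → index 1
j=4: u_4=2/3 ∈ [21/32, 29/32) → index 3
j=5: u_5=5/6 ∈ [21/32, 29/32) → index 3

0 0 1 1 3 3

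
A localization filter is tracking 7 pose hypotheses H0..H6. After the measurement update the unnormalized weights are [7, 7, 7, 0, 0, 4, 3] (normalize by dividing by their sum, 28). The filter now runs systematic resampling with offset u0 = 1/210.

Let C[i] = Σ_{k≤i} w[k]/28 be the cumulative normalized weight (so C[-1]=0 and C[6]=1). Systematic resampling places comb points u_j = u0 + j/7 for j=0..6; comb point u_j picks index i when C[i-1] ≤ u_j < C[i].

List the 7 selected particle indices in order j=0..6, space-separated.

C = [1/4, 1/2, 3/4, 3/4, 3/4, 25/28, 1]
j=0: u_0=1/210 ∈ [0, 1/4) → index 0
j=1: u_1=31/210 ∈ [0, 1/4) → index 0
j=2: u_2=61/210 ∈ [1/4, 1/2) → index 1
j=3: u_3=13/30 ∈ [1/4, 1/2) → index 1
j=4: u_4=121/210 ∈ [1/2, 3/4) → index 2
j=5: u_5=151/210 ∈ [1/2, 3/4) → index 2
j=6: u_6=181/210 ∈ [3/4, 25/28) → index 5

0 0 1 1 2 2 5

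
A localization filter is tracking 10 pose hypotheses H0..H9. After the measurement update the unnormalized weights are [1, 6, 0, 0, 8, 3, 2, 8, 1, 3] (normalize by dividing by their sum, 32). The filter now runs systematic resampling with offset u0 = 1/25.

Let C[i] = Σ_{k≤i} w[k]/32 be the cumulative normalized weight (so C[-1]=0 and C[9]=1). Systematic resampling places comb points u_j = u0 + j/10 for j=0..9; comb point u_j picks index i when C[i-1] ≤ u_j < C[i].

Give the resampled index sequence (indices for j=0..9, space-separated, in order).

1 1 4 4 4 5 7 7 7 9

C = [1/32, 7/32, 7/32, 7/32, 15/32, 9/16, 5/8, 7/8, 29/32, 1]
j=0: u_0=1/25 ∈ [1/32, 7/32) → index 1
j=1: u_1=7/50 ∈ [1/32, 7/32) → index 1
j=2: u_2=6/25 ∈ [7/32, 15/32) → index 4
j=3: u_3=17/50 ∈ [7/32, 15/32) → index 4
j=4: u_4=11/25 ∈ [7/32, 15/32) → index 4
j=5: u_5=27/50 ∈ [15/32, 9/16) → index 5
j=6: u_6=16/25 ∈ [5/8, 7/8) → index 7
j=7: u_7=37/50 ∈ [5/8, 7/8) → index 7
j=8: u_8=21/25 ∈ [5/8, 7/8) → index 7
j=9: u_9=47/50 ∈ [29/32, 1) → index 9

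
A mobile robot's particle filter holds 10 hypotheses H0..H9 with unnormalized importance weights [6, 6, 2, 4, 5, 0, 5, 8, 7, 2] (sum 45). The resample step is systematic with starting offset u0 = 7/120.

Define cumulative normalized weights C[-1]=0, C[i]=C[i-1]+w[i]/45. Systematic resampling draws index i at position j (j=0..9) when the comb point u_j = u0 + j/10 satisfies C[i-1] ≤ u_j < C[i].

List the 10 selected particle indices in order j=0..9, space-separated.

C = [2/15, 4/15, 14/45, 2/5, 23/45, 23/45, 28/45, 4/5, 43/45, 1]
j=0: u_0=7/120 ∈ [0, 2/15) → index 0
j=1: u_1=19/120 ∈ [2/15, 4/15) → index 1
j=2: u_2=31/120 ∈ [2/15, 4/15) → index 1
j=3: u_3=43/120 ∈ [14/45, 2/5) → index 3
j=4: u_4=11/24 ∈ [2/5, 23/45) → index 4
j=5: u_5=67/120 ∈ [23/45, 28/45) → index 6
j=6: u_6=79/120 ∈ [28/45, 4/5) → index 7
j=7: u_7=91/120 ∈ [28/45, 4/5) → index 7
j=8: u_8=103/120 ∈ [4/5, 43/45) → index 8
j=9: u_9=23/24 ∈ [43/45, 1) → index 9

0 1 1 3 4 6 7 7 8 9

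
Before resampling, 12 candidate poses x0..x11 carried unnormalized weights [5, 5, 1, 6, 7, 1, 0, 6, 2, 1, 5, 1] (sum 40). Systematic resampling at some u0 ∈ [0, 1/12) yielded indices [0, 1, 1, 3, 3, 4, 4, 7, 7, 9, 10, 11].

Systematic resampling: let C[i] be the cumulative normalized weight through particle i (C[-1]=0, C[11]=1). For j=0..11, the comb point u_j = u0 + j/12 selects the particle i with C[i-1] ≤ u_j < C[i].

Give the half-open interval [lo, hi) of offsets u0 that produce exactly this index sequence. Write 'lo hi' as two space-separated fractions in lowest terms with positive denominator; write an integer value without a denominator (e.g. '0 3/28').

3/40 1/12

C = [1/8, 1/4, 11/40, 17/40, 3/5, 5/8, 5/8, 31/40, 33/40, 17/20, 39/40, 1]
j=0 picked index 0: u0 ∈ [0, 1/8)
j=1 picked index 1: u0 ∈ [1/24, 1/6)
j=2 picked index 1: u0 ∈ [-1/24, 1/12)
j=3 picked index 3: u0 ∈ [1/40, 7/40)
j=4 picked index 3: u0 ∈ [-7/120, 11/120)
j=5 picked index 4: u0 ∈ [1/120, 11/60)
j=6 picked index 4: u0 ∈ [-3/40, 1/10)
j=7 picked index 7: u0 ∈ [1/24, 23/120)
j=8 picked index 7: u0 ∈ [-1/24, 13/120)
j=9 picked index 9: u0 ∈ [3/40, 1/10)
j=10 picked index 10: u0 ∈ [1/60, 17/120)
j=11 picked index 11: u0 ∈ [7/120, 1/12)
intersection: [3/40, 1/12)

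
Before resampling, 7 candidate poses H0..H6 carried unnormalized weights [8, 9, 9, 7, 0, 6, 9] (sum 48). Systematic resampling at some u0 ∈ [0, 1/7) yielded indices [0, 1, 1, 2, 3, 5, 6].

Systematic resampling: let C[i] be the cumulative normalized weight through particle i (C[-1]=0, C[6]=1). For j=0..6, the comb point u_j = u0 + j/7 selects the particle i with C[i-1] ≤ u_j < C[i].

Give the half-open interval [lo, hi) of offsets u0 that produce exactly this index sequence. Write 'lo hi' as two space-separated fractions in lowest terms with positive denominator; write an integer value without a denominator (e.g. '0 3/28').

1/42 23/336

C = [1/6, 17/48, 13/24, 11/16, 11/16, 13/16, 1]
j=0 picked index 0: u0 ∈ [0, 1/6)
j=1 picked index 1: u0 ∈ [1/42, 71/336)
j=2 picked index 1: u0 ∈ [-5/42, 23/336)
j=3 picked index 2: u0 ∈ [-25/336, 19/168)
j=4 picked index 3: u0 ∈ [-5/168, 13/112)
j=5 picked index 5: u0 ∈ [-3/112, 11/112)
j=6 picked index 6: u0 ∈ [-5/112, 1/7)
intersection: [1/42, 23/336)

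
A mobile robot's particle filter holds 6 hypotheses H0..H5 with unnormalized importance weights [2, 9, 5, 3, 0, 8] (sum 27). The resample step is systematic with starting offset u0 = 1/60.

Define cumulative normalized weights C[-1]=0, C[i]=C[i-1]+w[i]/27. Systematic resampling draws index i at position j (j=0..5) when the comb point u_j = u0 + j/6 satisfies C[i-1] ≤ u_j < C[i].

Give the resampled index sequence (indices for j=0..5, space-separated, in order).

0 1 1 2 3 5

C = [2/27, 11/27, 16/27, 19/27, 19/27, 1]
j=0: u_0=1/60 ∈ [0, 2/27) → index 0
j=1: u_1=11/60 ∈ [2/27, 11/27) → index 1
j=2: u_2=7/20 ∈ [2/27, 11/27) → index 1
j=3: u_3=31/60 ∈ [11/27, 16/27) → index 2
j=4: u_4=41/60 ∈ [16/27, 19/27) → index 3
j=5: u_5=17/20 ∈ [19/27, 1) → index 5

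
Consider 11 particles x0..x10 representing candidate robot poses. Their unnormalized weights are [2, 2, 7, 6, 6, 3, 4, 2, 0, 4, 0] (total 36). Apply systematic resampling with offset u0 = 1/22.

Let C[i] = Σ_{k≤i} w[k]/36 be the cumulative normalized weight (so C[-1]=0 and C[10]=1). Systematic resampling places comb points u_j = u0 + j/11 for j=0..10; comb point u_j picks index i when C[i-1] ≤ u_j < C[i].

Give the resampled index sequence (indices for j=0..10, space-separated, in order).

C = [1/18, 1/9, 11/36, 17/36, 23/36, 13/18, 5/6, 8/9, 8/9, 1, 1]
j=0: u_0=1/22 ∈ [0, 1/18) → index 0
j=1: u_1=3/22 ∈ [1/9, 11/36) → index 2
j=2: u_2=5/22 ∈ [1/9, 11/36) → index 2
j=3: u_3=7/22 ∈ [11/36, 17/36) → index 3
j=4: u_4=9/22 ∈ [11/36, 17/36) → index 3
j=5: u_5=1/2 ∈ [17/36, 23/36) → index 4
j=6: u_6=13/22 ∈ [17/36, 23/36) → index 4
j=7: u_7=15/22 ∈ [23/36, 13/18) → index 5
j=8: u_8=17/22 ∈ [13/18, 5/6) → index 6
j=9: u_9=19/22 ∈ [5/6, 8/9) → index 7
j=10: u_10=21/22 ∈ [8/9, 1) → index 9

0 2 2 3 3 4 4 5 6 7 9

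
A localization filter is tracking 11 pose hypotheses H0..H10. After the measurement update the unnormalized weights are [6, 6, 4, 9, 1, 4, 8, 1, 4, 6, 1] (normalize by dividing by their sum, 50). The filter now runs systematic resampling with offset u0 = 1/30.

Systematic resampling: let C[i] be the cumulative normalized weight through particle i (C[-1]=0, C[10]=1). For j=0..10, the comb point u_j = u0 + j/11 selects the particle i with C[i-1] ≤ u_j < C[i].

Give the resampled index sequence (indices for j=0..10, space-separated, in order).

C = [3/25, 6/25, 8/25, 1/2, 13/25, 3/5, 19/25, 39/50, 43/50, 49/50, 1]
j=0: u_0=1/30 ∈ [0, 3/25) → index 0
j=1: u_1=41/330 ∈ [3/25, 6/25) → index 1
j=2: u_2=71/330 ∈ [3/25, 6/25) → index 1
j=3: u_3=101/330 ∈ [6/25, 8/25) → index 2
j=4: u_4=131/330 ∈ [8/25, 1/2) → index 3
j=5: u_5=161/330 ∈ [8/25, 1/2) → index 3
j=6: u_6=191/330 ∈ [13/25, 3/5) → index 5
j=7: u_7=221/330 ∈ [3/5, 19/25) → index 6
j=8: u_8=251/330 ∈ [19/25, 39/50) → index 7
j=9: u_9=281/330 ∈ [39/50, 43/50) → index 8
j=10: u_10=311/330 ∈ [43/50, 49/50) → index 9

0 1 1 2 3 3 5 6 7 8 9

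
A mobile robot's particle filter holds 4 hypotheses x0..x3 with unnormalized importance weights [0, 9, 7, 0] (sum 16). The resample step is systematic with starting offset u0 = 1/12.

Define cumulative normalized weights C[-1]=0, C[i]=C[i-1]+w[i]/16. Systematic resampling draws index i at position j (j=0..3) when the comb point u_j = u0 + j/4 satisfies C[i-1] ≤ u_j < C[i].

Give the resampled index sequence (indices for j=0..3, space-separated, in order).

1 1 2 2

C = [0, 9/16, 1, 1]
j=0: u_0=1/12 ∈ [0, 9/16) → index 1
j=1: u_1=1/3 ∈ [0, 9/16) → index 1
j=2: u_2=7/12 ∈ [9/16, 1) → index 2
j=3: u_3=5/6 ∈ [9/16, 1) → index 2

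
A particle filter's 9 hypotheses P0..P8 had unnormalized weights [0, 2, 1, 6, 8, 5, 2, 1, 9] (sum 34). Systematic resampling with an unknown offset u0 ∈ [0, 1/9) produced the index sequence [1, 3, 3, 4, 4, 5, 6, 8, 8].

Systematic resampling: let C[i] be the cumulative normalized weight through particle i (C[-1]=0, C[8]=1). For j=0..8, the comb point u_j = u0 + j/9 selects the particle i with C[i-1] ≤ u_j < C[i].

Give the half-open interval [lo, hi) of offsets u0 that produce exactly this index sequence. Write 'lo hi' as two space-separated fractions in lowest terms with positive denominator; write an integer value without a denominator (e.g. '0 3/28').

0 2/51

C = [0, 1/17, 3/34, 9/34, 1/2, 11/17, 12/17, 25/34, 1]
j=0 picked index 1: u0 ∈ [0, 1/17)
j=1 picked index 3: u0 ∈ [-7/306, 47/306)
j=2 picked index 3: u0 ∈ [-41/306, 13/306)
j=3 picked index 4: u0 ∈ [-7/102, 1/6)
j=4 picked index 4: u0 ∈ [-55/306, 1/18)
j=5 picked index 5: u0 ∈ [-1/18, 14/153)
j=6 picked index 6: u0 ∈ [-1/51, 2/51)
j=7 picked index 8: u0 ∈ [-13/306, 2/9)
j=8 picked index 8: u0 ∈ [-47/306, 1/9)
intersection: [0, 2/51)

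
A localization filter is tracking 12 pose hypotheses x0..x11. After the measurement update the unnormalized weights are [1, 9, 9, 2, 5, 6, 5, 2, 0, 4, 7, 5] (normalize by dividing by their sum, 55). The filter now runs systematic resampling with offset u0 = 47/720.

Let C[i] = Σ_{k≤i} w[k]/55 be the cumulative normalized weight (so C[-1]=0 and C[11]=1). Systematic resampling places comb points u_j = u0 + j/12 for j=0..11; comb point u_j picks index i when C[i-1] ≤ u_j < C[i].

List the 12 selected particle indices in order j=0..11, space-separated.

C = [1/55, 2/11, 19/55, 21/55, 26/55, 32/55, 37/55, 39/55, 39/55, 43/55, 10/11, 1]
j=0: u_0=47/720 ∈ [1/55, 2/11) → index 1
j=1: u_1=107/720 ∈ [1/55, 2/11) → index 1
j=2: u_2=167/720 ∈ [2/11, 19/55) → index 2
j=3: u_3=227/720 ∈ [2/11, 19/55) → index 2
j=4: u_4=287/720 ∈ [21/55, 26/55) → index 4
j=5: u_5=347/720 ∈ [26/55, 32/55) → index 5
j=6: u_6=407/720 ∈ [26/55, 32/55) → index 5
j=7: u_7=467/720 ∈ [32/55, 37/55) → index 6
j=8: u_8=527/720 ∈ [39/55, 43/55) → index 9
j=9: u_9=587/720 ∈ [43/55, 10/11) → index 10
j=10: u_10=647/720 ∈ [43/55, 10/11) → index 10
j=11: u_11=707/720 ∈ [10/11, 1) → index 11

1 1 2 2 4 5 5 6 9 10 10 11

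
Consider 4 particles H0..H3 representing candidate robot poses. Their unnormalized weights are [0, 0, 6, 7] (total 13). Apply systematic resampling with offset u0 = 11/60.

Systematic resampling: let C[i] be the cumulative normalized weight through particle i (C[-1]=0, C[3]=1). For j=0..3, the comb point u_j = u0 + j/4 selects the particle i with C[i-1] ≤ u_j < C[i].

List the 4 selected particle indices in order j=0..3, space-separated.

C = [0, 0, 6/13, 1]
j=0: u_0=11/60 ∈ [0, 6/13) → index 2
j=1: u_1=13/30 ∈ [0, 6/13) → index 2
j=2: u_2=41/60 ∈ [6/13, 1) → index 3
j=3: u_3=14/15 ∈ [6/13, 1) → index 3

2 2 3 3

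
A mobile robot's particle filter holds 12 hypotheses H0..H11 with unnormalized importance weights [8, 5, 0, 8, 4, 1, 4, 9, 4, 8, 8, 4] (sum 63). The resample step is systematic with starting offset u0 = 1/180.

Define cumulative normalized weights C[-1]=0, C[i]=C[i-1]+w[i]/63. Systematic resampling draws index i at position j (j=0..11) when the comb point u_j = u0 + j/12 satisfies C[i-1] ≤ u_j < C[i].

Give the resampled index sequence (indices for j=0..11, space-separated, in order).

0 0 1 3 4 6 7 7 8 9 10 10

C = [8/63, 13/63, 13/63, 1/3, 25/63, 26/63, 10/21, 13/21, 43/63, 17/21, 59/63, 1]
j=0: u_0=1/180 ∈ [0, 8/63) → index 0
j=1: u_1=4/45 ∈ [0, 8/63) → index 0
j=2: u_2=31/180 ∈ [8/63, 13/63) → index 1
j=3: u_3=23/90 ∈ [13/63, 1/3) → index 3
j=4: u_4=61/180 ∈ [1/3, 25/63) → index 4
j=5: u_5=19/45 ∈ [26/63, 10/21) → index 6
j=6: u_6=91/180 ∈ [10/21, 13/21) → index 7
j=7: u_7=53/90 ∈ [10/21, 13/21) → index 7
j=8: u_8=121/180 ∈ [13/21, 43/63) → index 8
j=9: u_9=34/45 ∈ [43/63, 17/21) → index 9
j=10: u_10=151/180 ∈ [17/21, 59/63) → index 10
j=11: u_11=83/90 ∈ [17/21, 59/63) → index 10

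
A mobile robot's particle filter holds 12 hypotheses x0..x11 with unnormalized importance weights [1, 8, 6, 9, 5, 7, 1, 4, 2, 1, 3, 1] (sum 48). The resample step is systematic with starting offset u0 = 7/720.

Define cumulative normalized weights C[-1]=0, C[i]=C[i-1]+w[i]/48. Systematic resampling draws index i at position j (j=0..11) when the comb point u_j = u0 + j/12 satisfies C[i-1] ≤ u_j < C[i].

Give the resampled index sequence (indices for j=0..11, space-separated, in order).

C = [1/48, 3/16, 5/16, 1/2, 29/48, 3/4, 37/48, 41/48, 43/48, 11/12, 47/48, 1]
j=0: u_0=7/720 ∈ [0, 1/48) → index 0
j=1: u_1=67/720 ∈ [1/48, 3/16) → index 1
j=2: u_2=127/720 ∈ [1/48, 3/16) → index 1
j=3: u_3=187/720 ∈ [3/16, 5/16) → index 2
j=4: u_4=247/720 ∈ [5/16, 1/2) → index 3
j=5: u_5=307/720 ∈ [5/16, 1/2) → index 3
j=6: u_6=367/720 ∈ [1/2, 29/48) → index 4
j=7: u_7=427/720 ∈ [1/2, 29/48) → index 4
j=8: u_8=487/720 ∈ [29/48, 3/4) → index 5
j=9: u_9=547/720 ∈ [3/4, 37/48) → index 6
j=10: u_10=607/720 ∈ [37/48, 41/48) → index 7
j=11: u_11=667/720 ∈ [11/12, 47/48) → index 10

0 1 1 2 3 3 4 4 5 6 7 10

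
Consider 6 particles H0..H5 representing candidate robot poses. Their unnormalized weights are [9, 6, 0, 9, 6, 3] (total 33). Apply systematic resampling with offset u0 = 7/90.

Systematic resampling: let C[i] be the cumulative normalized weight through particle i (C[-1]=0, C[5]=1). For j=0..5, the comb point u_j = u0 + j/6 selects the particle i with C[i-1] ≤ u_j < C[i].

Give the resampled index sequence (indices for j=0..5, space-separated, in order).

C = [3/11, 5/11, 5/11, 8/11, 10/11, 1]
j=0: u_0=7/90 ∈ [0, 3/11) → index 0
j=1: u_1=11/45 ∈ [0, 3/11) → index 0
j=2: u_2=37/90 ∈ [3/11, 5/11) → index 1
j=3: u_3=26/45 ∈ [5/11, 8/11) → index 3
j=4: u_4=67/90 ∈ [8/11, 10/11) → index 4
j=5: u_5=41/45 ∈ [10/11, 1) → index 5

0 0 1 3 4 5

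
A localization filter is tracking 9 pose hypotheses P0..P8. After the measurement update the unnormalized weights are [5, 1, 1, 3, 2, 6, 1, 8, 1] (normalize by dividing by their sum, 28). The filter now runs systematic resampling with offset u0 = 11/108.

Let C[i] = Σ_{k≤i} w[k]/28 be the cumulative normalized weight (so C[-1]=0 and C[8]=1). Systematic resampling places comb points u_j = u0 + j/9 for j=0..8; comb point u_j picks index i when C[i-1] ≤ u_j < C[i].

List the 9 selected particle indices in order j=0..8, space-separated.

0 1 3 5 5 6 7 7 8

C = [5/28, 3/14, 1/4, 5/14, 3/7, 9/14, 19/28, 27/28, 1]
j=0: u_0=11/108 ∈ [0, 5/28) → index 0
j=1: u_1=23/108 ∈ [5/28, 3/14) → index 1
j=2: u_2=35/108 ∈ [1/4, 5/14) → index 3
j=3: u_3=47/108 ∈ [3/7, 9/14) → index 5
j=4: u_4=59/108 ∈ [3/7, 9/14) → index 5
j=5: u_5=71/108 ∈ [9/14, 19/28) → index 6
j=6: u_6=83/108 ∈ [19/28, 27/28) → index 7
j=7: u_7=95/108 ∈ [19/28, 27/28) → index 7
j=8: u_8=107/108 ∈ [27/28, 1) → index 8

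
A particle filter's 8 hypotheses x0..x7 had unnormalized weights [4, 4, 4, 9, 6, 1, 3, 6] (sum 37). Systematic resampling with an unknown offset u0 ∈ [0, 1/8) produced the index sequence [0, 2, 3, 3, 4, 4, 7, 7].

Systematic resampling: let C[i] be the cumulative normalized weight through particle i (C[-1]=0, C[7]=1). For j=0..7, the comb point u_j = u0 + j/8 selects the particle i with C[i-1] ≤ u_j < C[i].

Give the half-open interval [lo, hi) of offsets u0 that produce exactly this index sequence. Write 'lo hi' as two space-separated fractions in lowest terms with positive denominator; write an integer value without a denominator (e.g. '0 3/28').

C = [4/37, 8/37, 12/37, 21/37, 27/37, 28/37, 31/37, 1]
j=0 picked index 0: u0 ∈ [0, 4/37)
j=1 picked index 2: u0 ∈ [27/296, 59/296)
j=2 picked index 3: u0 ∈ [11/148, 47/148)
j=3 picked index 3: u0 ∈ [-15/296, 57/296)
j=4 picked index 4: u0 ∈ [5/74, 17/74)
j=5 picked index 4: u0 ∈ [-17/296, 31/296)
j=6 picked index 7: u0 ∈ [13/148, 1/4)
j=7 picked index 7: u0 ∈ [-11/296, 1/8)
intersection: [27/296, 31/296)

27/296 31/296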